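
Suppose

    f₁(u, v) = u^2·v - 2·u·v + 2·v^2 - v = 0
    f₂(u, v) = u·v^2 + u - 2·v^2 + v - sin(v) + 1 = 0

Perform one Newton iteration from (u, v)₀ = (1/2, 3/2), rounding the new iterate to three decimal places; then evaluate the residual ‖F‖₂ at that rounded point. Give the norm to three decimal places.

0.432

At (1/2, 3/2): F = (1.875, -1.37249).
Jacobian J = [[2·u·v - 2·v, u^2 - 2·u + 4·v - 1], [v^2 + 1, 2·u·v - 4·v - cos(v) + 1]].
At the point, J = [[-1.500, 4.250], [3.250, -3.57074]] (det J = -8.45639).
Solving J·Δ = −F gives Δ = (-0.102, -0.477).
Then the next iterate is (u, v)₁ = (0.398, 1.023).
Re-evaluating at (0.398, 1.023): F = (0.41780, -0.10921), so ‖F‖₂ = 0.432.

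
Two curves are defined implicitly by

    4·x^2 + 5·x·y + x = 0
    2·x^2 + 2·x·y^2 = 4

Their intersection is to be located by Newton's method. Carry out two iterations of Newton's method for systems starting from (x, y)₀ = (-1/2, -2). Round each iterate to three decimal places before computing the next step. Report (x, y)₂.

(-1.989, 2.871)

At (-1/2, -2): F = (5.500, -7.500).
Jacobian J = [[8·x + 5·y + 1, 5·x], [4·x + 2·y^2, 4·x·y]].
At the point, J = [[-13.000, -2.500], [6.000, 4.000]] (det J = -37.000).
Solving J·Δ = −F gives Δ = (0.088, 1.743).
Then the next iterate is (x, y)₁ = (-0.412, -0.257).
Round to (-0.412, -0.257) and repeat: F = (0.79640, -3.71494), J = [[-3.581, -2.060], [-1.51590, 0.42354]].
Δ = (-1.577, 3.128), so (x, y)₂ = (-1.989, 2.871).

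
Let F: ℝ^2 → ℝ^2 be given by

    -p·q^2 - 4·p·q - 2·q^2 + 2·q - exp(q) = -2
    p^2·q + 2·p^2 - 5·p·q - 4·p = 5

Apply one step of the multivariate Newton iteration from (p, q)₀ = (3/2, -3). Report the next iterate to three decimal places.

(1.073, -1.889)

At (3/2, -3): F = (-17.54979, 9.250).
Jacobian J = [[-q^2 - 4·q, -2·p·q - 4·p - 4·q - exp(q) + 2], [2·p·q + 4·p - 5·q - 4, p^2 - 5·p]].
At the point, J = [[3.000, 16.95021], [8.000, -5.250]] (det J = -151.35170).
Solving J·Δ = −F gives Δ = (-0.427, 1.111).
Then the next iterate is (p, q)₁ = (1.073, -1.889).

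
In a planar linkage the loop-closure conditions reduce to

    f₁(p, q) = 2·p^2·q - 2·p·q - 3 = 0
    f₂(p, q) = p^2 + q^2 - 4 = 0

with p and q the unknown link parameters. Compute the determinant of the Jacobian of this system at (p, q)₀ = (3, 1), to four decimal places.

-52.0000

J = [[4·p·q - 2·q, 2·p^2 - 2·p], [2·p, 2·q]].
At the point, J = [[10.0000, 12.0000], [6.0000, 2.0000]].
det J = -52.0000.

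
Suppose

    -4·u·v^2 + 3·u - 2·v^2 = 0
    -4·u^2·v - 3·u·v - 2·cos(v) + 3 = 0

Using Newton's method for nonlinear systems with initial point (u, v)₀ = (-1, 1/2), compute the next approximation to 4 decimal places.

(-1.2729, 2.0229)

At (-1, 1/2): F = (-2.5000, 0.744835).
Jacobian J = [[-4·v^2 + 3, -8·u·v - 4·v], [-8·u·v - 3·v, -4·u^2 - 3·u + 2·sin(v)]].
At the point, J = [[2.0000, 2.0000], [2.5000, -0.041149]] (det J = -5.082298).
Solving J·Δ = −F gives Δ = (-0.2729, 1.5229).
Then the next iterate is (u, v)₁ = (-1.2729, 2.0229).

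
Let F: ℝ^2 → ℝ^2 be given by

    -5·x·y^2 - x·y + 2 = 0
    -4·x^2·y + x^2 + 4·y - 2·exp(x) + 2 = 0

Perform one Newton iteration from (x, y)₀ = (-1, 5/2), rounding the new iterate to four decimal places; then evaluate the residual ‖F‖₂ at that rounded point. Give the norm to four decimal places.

8.3840

At (-1, 5/2): F = (35.7500, 2.264241).
Jacobian J = [[-5·y^2 - y, -10·x·y - x], [-8·x·y + 2·x - 2·exp(x), -4·x^2 + 4]].
At the point, J = [[-33.7500, 26.0000], [17.264241, 0.0000]] (det J = -448.870269).
Solving J·Δ = −F gives Δ = (-0.1312, -1.5452).
Then the next iterate is (x, y)₁ = (-1.1312, 0.9548).
Re-evaluating at (-1.1312, 0.9548): F = (8.236323, 1.566422), so ‖F‖₂ = 8.3840.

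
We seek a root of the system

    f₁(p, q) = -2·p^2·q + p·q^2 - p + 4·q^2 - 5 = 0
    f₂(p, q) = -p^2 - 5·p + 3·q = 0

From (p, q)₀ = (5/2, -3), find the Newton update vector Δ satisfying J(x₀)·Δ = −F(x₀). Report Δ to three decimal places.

(-2.902, -0.423)

At (5/2, -3): F = (88.500, -27.750).
Jacobian J = [[-4·p·q + q^2 - 1, -2·p^2 + 2·p·q + 8·q], [-2·p - 5, 3]].
At the point, J = [[38.000, -51.500], [-10.000, 3.000]] (det J = -401.000).
Solving J·Δ = −F gives Δ = (-2.902, -0.423).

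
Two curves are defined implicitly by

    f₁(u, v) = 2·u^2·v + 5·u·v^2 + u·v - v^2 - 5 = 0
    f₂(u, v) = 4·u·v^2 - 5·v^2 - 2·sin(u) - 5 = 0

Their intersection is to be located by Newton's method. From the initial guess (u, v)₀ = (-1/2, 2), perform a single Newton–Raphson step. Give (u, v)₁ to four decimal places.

At (-1/2, 2): F = (-19.0000, -32.041149).
Jacobian J = [[4·u·v + 5·v^2 + v, 2·u^2 + 10·u·v + u - 2·v], [4·v^2 - 2·cos(u), 8·u·v - 10·v]].
At the point, J = [[18.0000, -14.0000], [14.244835, -28.0000]] (det J = -304.572312).
Solving J·Δ = −F gives Δ = (0.2739, -1.0050).
Then the next iterate is (u, v)₁ = (-0.2261, 0.9950).

(-0.2261, 0.9950)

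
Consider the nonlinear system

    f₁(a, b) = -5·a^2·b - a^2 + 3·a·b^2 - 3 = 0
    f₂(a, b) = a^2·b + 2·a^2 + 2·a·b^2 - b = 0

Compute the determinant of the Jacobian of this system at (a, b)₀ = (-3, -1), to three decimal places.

J = [[-10·a·b - 2·a + 3·b^2, -5·a^2 + 6·a·b], [2·a·b + 4·a + 2·b^2, a^2 + 4·a·b - 1]].
At the point, J = [[-21.000, -27.000], [-4.000, 20.000]].
det J = -528.000.

-528.000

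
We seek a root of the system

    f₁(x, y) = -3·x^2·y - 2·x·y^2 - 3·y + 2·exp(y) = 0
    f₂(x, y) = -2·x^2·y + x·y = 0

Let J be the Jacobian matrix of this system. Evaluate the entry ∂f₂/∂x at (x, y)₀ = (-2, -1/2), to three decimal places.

-4.500

∂f₂/∂x = -4·x·y + y.
At (-2, -1/2) this is -4.500.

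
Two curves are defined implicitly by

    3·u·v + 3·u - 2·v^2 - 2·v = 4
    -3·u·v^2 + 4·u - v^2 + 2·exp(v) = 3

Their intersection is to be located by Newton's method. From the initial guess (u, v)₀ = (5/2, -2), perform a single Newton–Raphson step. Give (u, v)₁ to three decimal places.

(35.335, 6.445)

At (5/2, -2): F = (-15.500, -26.72933).
Jacobian J = [[3·v + 3, 3·u - 4·v - 2], [-3·v^2 + 4, -6·u·v - 2·v + 2·exp(v)]].
At the point, J = [[-3.000, 13.500], [-8.000, 34.27067]] (det J = 5.18799).
Solving J·Δ = −F gives Δ = (32.835, 8.445).
Then the next iterate is (u, v)₁ = (35.335, 6.445).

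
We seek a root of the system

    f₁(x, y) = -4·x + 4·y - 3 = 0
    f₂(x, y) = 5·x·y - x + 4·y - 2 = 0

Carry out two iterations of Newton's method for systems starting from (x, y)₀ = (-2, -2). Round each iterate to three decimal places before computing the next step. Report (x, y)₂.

(-1.262, -0.512)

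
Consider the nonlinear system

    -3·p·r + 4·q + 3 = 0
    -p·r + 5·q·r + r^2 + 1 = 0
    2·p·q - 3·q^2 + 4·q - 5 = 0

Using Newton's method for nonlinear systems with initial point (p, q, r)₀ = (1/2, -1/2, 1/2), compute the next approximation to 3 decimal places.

(3.559, 0.914, 1.377)

At (1/2, -1/2, 1/2): F = (0.250, -0.250, -8.250).
Jacobian J = [[-3·r, 4, -3·p], [-r, 5·r, -p + 5·q + 2·r], [2·q, 2·p - 6·q + 4, 0]].
At the point, J = [[-1.500, 4.000, -1.500], [-0.500, 2.500, -2.000], [-1.000, 8.000, 0.000]] (det J = -13.750).
Solving J·Δ = −F gives Δ = (3.059, 1.414, 0.877).
Then the next iterate is (p, q, r)₁ = (3.559, 0.914, 1.377).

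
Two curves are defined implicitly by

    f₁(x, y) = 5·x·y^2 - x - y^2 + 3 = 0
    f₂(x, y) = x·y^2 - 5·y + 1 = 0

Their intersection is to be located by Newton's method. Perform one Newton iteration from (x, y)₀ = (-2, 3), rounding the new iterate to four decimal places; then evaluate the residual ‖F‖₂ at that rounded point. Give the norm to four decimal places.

3.8902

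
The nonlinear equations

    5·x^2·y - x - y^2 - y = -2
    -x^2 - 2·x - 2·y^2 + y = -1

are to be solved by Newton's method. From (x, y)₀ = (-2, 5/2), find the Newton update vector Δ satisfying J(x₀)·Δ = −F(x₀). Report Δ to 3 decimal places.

(0.653, -0.855)

At (-2, 5/2): F = (45.250, -9.000).
Jacobian J = [[10·x·y - 1, 5·x^2 - 2·y - 1], [-2·x - 2, -4·y + 1]].
At the point, J = [[-51.000, 14.000], [2.000, -9.000]] (det J = 431.000).
Solving J·Δ = −F gives Δ = (0.653, -0.855).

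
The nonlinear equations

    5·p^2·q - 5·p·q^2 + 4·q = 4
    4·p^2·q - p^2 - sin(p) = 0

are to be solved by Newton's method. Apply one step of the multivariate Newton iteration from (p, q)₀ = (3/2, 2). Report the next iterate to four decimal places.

(1.0332, 1.4463)

At (3/2, 2): F = (-3.5000, 14.752505).
Jacobian J = [[10·p·q - 5·q^2, 5·p^2 - 10·p·q + 4], [8·p·q - 2·p - cos(p), 4·p^2]].
At the point, J = [[10.0000, -14.7500], [20.929263, 9.0000]] (det J = 398.706626).
Solving J·Δ = −F gives Δ = (-0.4668, -0.5537).
Then the next iterate is (p, q)₁ = (1.0332, 1.4463).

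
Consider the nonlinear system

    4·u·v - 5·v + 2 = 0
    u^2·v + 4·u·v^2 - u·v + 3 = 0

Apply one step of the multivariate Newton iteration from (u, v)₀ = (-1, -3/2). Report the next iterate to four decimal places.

At (-1, -3/2): F = (15.5000, -9.0000).
Jacobian J = [[4·v, 4·u - 5], [2·u·v + 4·v^2 - v, u^2 + 8·u·v - u]].
At the point, J = [[-6.0000, -9.0000], [13.5000, 14.0000]] (det J = 37.5000).
Solving J·Δ = −F gives Δ = (-3.6267, 4.1400).
Then the next iterate is (u, v)₁ = (-4.6267, 2.6400).

(-4.6267, 2.6400)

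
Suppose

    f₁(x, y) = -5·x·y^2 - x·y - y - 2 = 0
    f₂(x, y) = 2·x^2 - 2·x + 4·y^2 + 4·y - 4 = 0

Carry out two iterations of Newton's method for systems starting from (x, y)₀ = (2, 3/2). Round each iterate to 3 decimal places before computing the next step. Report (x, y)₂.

At (2, 3/2): F = (-29.000, 15.000).
Jacobian J = [[-5·y^2 - y, -10·x·y - x - 1], [4·x - 2, 8·y + 4]].
At the point, J = [[-12.750, -33.000], [6.000, 16.000]] (det J = -6.000).
Solving J·Δ = −F gives Δ = (5.167, -2.875).
Then the next iterate is (x, y)₁ = (7.167, -1.375).
Round to (7.167, -1.375) and repeat: F = (-58.52092, 86.46028), J = [[-8.07812, 90.37925], [26.668, -7.000]].
Δ = (-3.146, 0.366), so (x, y)₂ = (4.021, -1.009).

(4.021, -1.009)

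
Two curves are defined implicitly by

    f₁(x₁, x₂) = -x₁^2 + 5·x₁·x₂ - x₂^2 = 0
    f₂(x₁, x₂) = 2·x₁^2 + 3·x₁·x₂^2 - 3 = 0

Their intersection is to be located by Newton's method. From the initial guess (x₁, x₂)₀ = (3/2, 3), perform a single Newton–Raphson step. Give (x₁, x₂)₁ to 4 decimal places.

(0.6230, 2.5164)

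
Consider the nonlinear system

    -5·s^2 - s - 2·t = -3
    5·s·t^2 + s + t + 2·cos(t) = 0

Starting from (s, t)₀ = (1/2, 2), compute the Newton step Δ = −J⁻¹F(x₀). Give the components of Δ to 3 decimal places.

At (1/2, 2): F = (-2.750, 11.66771).
Jacobian J = [[-10·s - 1, -2], [5·t^2 + 1, 10·s·t - 2·sin(t) + 1]].
At the point, J = [[-6.000, -2.000], [21.000, 9.18141]] (det J = -13.08843).
Solving J·Δ = −F gives Δ = (-0.146, -0.936).

(-0.146, -0.936)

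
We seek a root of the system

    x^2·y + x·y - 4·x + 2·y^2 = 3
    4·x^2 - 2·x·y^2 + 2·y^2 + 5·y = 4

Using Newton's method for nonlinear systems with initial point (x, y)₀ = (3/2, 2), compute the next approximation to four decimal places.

(-1.3547, 2.4186)

At (3/2, 2): F = (6.5000, 11.0000).
Jacobian J = [[2·x·y + y - 4, x^2 + x + 4·y], [8·x - 2·y^2, -4·x·y + 4·y + 5]].
At the point, J = [[4.0000, 11.7500], [4.0000, 1.0000]] (det J = -43.0000).
Solving J·Δ = −F gives Δ = (-2.8547, 0.4186).
Then the next iterate is (x, y)₁ = (-1.3547, 2.4186).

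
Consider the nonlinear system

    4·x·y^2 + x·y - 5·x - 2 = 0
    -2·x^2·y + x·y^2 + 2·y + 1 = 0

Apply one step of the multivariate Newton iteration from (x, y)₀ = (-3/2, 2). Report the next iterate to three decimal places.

At (-3/2, 2): F = (-21.500, -10.000).
Jacobian J = [[4·y^2 + y - 5, 8·x·y + x], [-4·x·y + y^2, -2·x^2 + 2·x·y + 2]].
At the point, J = [[13.000, -25.500], [16.000, -8.500]] (det J = 297.500).
Solving J·Δ = −F gives Δ = (0.243, -0.719).
Then the next iterate is (x, y)₁ = (-1.257, 1.281).

(-1.257, 1.281)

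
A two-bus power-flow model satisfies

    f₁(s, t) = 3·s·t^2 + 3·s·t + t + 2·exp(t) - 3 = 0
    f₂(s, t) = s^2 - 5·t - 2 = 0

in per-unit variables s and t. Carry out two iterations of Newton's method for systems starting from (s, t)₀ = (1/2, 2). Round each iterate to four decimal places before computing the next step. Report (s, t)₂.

(1.6426, 0.1254)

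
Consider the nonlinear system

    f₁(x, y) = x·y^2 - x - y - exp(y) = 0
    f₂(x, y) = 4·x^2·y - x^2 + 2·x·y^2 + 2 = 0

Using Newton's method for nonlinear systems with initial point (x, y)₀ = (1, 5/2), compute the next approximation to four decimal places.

At (1, 5/2): F = (-9.432494, 23.5000).
Jacobian J = [[y^2 - 1, 2·x·y - exp(y) - 1], [8·x·y - 2·x + 2·y^2, 4·x^2 + 4·x·y]].
At the point, J = [[5.2500, -8.182494], [30.5000, 14.0000]] (det J = 323.066066).
Solving J·Δ = −F gives Δ = (-0.1864, -1.2724).
Then the next iterate is (x, y)₁ = (0.8136, 1.2276).

(0.8136, 1.2276)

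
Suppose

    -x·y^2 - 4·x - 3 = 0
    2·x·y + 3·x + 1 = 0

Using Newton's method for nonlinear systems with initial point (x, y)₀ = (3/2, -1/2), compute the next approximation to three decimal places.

(-0.667, -0.389)

At (3/2, -1/2): F = (-9.375, 4.000).
Jacobian J = [[-y^2 - 4, -2·x·y], [2·y + 3, 2·x]].
At the point, J = [[-4.250, 1.500], [2.000, 3.000]] (det J = -15.750).
Solving J·Δ = −F gives Δ = (-2.167, 0.111).
Then the next iterate is (x, y)₁ = (-0.667, -0.389).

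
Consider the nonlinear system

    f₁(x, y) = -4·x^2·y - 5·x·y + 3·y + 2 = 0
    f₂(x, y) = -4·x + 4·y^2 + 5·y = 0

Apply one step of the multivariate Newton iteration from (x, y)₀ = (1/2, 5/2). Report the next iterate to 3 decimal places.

At (1/2, 5/2): F = (0.750, 35.500).
Jacobian J = [[-8·x·y - 5·y, -4·x^2 - 5·x + 3], [-4, 8·y + 5]].
At the point, J = [[-22.500, -0.500], [-4.000, 25.000]] (det J = -564.500).
Solving J·Δ = −F gives Δ = (0.065, -1.410).
Then the next iterate is (x, y)₁ = (0.565, 1.090).

(0.565, 1.090)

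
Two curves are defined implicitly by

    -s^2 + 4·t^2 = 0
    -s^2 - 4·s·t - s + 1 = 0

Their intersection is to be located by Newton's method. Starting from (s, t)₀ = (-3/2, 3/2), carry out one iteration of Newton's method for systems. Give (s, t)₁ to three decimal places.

(-0.432, 0.670)

At (-3/2, 3/2): F = (6.750, 9.250).
Jacobian J = [[-2·s, 8·t], [-2·s - 4·t - 1, -4·s]].
At the point, J = [[3.000, 12.000], [-4.000, 6.000]] (det J = 66.000).
Solving J·Δ = −F gives Δ = (1.068, -0.830).
Then the next iterate is (s, t)₁ = (-0.432, 0.670).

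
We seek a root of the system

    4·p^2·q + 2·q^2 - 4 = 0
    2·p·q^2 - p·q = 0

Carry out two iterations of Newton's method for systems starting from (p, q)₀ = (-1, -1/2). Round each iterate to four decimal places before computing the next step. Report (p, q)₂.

(-0.6585, -1.2577)

At (-1, -1/2): F = (-5.5000, -1.0000).
Jacobian J = [[8·p·q, 4·p^2 + 4·q], [2·q^2 - q, 4·p·q - p]].
At the point, J = [[4.0000, 2.0000], [1.0000, 3.0000]] (det J = 10.0000).
Solving J·Δ = −F gives Δ = (1.4500, -0.1500).
Then the next iterate is (p, q)₁ = (0.4500, -0.6500).
Round to (0.4500, -0.6500) and repeat: F = (-3.6815, 0.672750), J = [[-2.3400, -1.7900], [1.4950, -1.6200]].
Δ = (-1.1085, -0.6077), so (p, q)₂ = (-0.6585, -1.2577).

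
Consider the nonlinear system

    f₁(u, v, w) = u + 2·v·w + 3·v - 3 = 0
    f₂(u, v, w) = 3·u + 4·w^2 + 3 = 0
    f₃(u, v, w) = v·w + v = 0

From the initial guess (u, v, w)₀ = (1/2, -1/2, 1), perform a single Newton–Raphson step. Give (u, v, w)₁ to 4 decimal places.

At (1/2, -1/2, 1): F = (-5.0000, 8.5000, -1.0000).
Jacobian J = [[1, 2·w + 3, 2·v], [3, 0, 8·w], [0, w + 1, v]].
At the point, J = [[1.0000, 5.0000, -1.0000], [3.0000, 0.0000, 8.0000], [0.0000, 2.0000, -0.5000]] (det J = -14.5000).
Solving J·Δ = −F gives Δ = (3.0517, -0.0517, -2.2069).
Then the next iterate is (u, v, w)₁ = (3.5517, -0.5517, -1.2069).

(3.5517, -0.5517, -1.2069)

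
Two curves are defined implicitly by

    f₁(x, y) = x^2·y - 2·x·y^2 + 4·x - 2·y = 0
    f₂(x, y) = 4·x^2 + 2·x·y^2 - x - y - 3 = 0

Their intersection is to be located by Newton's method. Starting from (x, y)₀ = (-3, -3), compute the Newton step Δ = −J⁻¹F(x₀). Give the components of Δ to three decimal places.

(4.762, 1.381)

At (-3, -3): F = (21.000, -15.000).
Jacobian J = [[2·x·y - 2·y^2 + 4, x^2 - 4·x·y - 2], [8·x + 2·y^2 - 1, 4·x·y - 1]].
At the point, J = [[4.000, -29.000], [-7.000, 35.000]] (det J = -63.000).
Solving J·Δ = −F gives Δ = (4.762, 1.381).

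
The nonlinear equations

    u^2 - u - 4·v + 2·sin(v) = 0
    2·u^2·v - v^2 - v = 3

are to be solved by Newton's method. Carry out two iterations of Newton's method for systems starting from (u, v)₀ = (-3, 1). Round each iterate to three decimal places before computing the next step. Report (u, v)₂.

At (-3, 1): F = (9.68294, 13.000).
Jacobian J = [[2·u - 1, 2·cos(v) - 4], [4·u·v, 2·u^2 - 2·v - 1]].
At the point, J = [[-7.000, -2.91940], [-12.000, 15.000]] (det J = -140.03274).
Solving J·Δ = −F gives Δ = (1.308, 0.180).
Then the next iterate is (u, v)₁ = (-1.692, 1.180).
Round to (-1.692, 1.180) and repeat: F = (1.68408, 1.18396), J = [[-4.384, -3.23815], [-7.98624, 2.36573]].
Δ = (0.216, 0.228), so (u, v)₂ = (-1.476, 1.408).

(-1.476, 1.408)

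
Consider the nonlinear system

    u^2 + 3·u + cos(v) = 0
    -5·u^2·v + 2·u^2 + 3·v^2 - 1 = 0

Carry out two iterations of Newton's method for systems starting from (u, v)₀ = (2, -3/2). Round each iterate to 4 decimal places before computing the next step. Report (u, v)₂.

At (2, -3/2): F = (10.070737, 43.7500).
Jacobian J = [[2·u + 3, -sin(v)], [-10·u·v + 4·u, -5·u^2 + 6·v]].
At the point, J = [[7.0000, 0.997495], [38.0000, -29.0000]] (det J = -240.904809).
Solving J·Δ = −F gives Δ = (-1.3935, -0.3173).
Then the next iterate is (u, v)₁ = (0.6065, -1.8173).
Round to (0.6065, -1.8173) and repeat: F = (1.943327, 12.985821), J = [[4.2130, 0.969772], [13.447925, -12.743011]].
Δ = (-0.5598, 0.4282), so (u, v)₂ = (0.0467, -1.3891).

(0.0467, -1.3891)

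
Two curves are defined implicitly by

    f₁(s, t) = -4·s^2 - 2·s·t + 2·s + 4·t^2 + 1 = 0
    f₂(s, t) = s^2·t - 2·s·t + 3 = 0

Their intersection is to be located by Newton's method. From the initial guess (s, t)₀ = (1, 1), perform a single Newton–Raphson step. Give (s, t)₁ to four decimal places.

At (1, 1): F = (1.0000, 2.0000).
Jacobian J = [[-8·s - 2·t + 2, -2·s + 8·t], [2·s·t - 2·t, s^2 - 2·s]].
At the point, J = [[-8.0000, 6.0000], [0.0000, -1.0000]] (det J = 8.0000).
Solving J·Δ = −F gives Δ = (1.6250, 2.0000).
Then the next iterate is (s, t)₁ = (2.6250, 3.0000).

(2.6250, 3.0000)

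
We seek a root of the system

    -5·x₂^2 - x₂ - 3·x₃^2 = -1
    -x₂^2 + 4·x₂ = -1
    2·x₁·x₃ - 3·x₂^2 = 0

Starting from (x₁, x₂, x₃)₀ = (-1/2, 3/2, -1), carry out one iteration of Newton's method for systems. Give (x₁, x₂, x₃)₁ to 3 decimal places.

(23.104, -3.250, -11.208)

At (-1/2, 3/2, -1): F = (-14.750, 4.750, -5.750).
Jacobian J = [[0, -10·x₂ - 1, -6·x₃], [0, -2·x₂ + 4, 0], [2·x₃, -6·x₂, 2·x₁]].
At the point, J = [[0.000, -16.000, 6.000], [0.000, 1.000, 0.000], [-2.000, -9.000, -1.000]] (det J = 12.000).
Solving J·Δ = −F gives Δ = (23.604, -4.750, -10.208).
Then the next iterate is (x₁, x₂, x₃)₁ = (23.104, -3.250, -11.208).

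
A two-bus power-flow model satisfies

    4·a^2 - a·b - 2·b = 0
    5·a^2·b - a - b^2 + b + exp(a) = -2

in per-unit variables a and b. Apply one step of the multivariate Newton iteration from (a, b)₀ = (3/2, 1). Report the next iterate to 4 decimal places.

At (3/2, 1): F = (5.5000, 16.231689).
Jacobian J = [[8·a - b, -a - 2], [10·a·b + exp(a) - 1, 5·a^2 - 2·b + 1]].
At the point, J = [[11.0000, -3.5000], [18.481689, 10.2500]] (det J = 177.435912).
Solving J·Δ = −F gives Δ = (-0.6379, -0.4334).
Then the next iterate is (a, b)₁ = (0.8621, 0.5666).

(0.8621, 0.5666)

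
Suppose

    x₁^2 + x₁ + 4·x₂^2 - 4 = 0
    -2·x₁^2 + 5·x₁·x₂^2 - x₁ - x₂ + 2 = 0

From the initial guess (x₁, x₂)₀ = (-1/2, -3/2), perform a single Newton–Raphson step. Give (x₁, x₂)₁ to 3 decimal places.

(-0.537, -1.104)

At (-1/2, -3/2): F = (4.750, -2.125).
Jacobian J = [[2·x₁ + 1, 8·x₂], [-4·x₁ + 5·x₂^2 - 1, 10·x₁·x₂ - 1]].
At the point, J = [[0.000, -12.000], [12.250, 6.500]] (det J = 147.000).
Solving J·Δ = −F gives Δ = (-0.037, 0.396).
Then the next iterate is (x₁, x₂)₁ = (-0.537, -1.104).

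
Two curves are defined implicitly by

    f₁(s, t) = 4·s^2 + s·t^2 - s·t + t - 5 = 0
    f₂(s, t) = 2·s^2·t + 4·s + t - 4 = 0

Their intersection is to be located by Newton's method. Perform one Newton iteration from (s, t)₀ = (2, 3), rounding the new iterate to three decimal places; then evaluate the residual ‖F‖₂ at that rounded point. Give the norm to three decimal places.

10.107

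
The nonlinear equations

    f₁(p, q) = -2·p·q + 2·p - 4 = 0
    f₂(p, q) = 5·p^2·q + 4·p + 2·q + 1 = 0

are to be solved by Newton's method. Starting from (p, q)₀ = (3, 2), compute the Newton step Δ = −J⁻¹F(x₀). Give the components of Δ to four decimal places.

(-0.5931, -1.4690)

At (3, 2): F = (-10.0000, 107.0000).
Jacobian J = [[-2·q + 2, -2·p], [10·p·q + 4, 5·p^2 + 2]].
At the point, J = [[-2.0000, -6.0000], [64.0000, 47.0000]] (det J = 290.0000).
Solving J·Δ = −F gives Δ = (-0.5931, -1.4690).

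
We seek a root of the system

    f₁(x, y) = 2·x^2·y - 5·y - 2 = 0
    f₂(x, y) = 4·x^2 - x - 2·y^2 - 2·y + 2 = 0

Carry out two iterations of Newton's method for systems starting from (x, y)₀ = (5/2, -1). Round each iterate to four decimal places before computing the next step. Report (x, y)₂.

At (5/2, -1): F = (-9.5000, 24.5000).
Jacobian J = [[4·x·y, 2·x^2 - 5], [8·x - 1, -4·y - 2]].
At the point, J = [[-10.0000, 7.5000], [19.0000, 2.0000]] (det J = -162.5000).
Solving J·Δ = −F gives Δ = (-1.2477, -0.3969).
Then the next iterate is (x, y)₁ = (1.2523, -1.3969).
Round to (1.2523, -1.3969) and repeat: F = (0.603108, 5.911862), J = [[-6.997351, -1.863489], [9.0184, 3.5876]].
Δ = (1.5884, -5.6407), so (x, y)₂ = (2.8407, -7.0376).

(2.8407, -7.0376)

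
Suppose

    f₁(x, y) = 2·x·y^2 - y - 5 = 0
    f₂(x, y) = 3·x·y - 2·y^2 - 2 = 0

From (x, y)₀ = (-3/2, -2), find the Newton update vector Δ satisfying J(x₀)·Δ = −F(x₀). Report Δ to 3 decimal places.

(0.441, 1.043)

At (-3/2, -2): F = (-15.000, -1.000).
Jacobian J = [[2·y^2, 4·x·y - 1], [3·y, 3·x - 4·y]].
At the point, J = [[8.000, 11.000], [-6.000, 3.500]] (det J = 94.000).
Solving J·Δ = −F gives Δ = (0.441, 1.043).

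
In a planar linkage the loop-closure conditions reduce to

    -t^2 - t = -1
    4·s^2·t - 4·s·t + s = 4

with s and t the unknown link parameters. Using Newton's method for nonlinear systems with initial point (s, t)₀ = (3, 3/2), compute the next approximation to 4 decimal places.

At (3, 3/2): F = (-2.7500, 35.0000).
Jacobian J = [[0, -2·t - 1], [8·s·t - 4·t + 1, 4·s^2 - 4·s]].
At the point, J = [[0.0000, -4.0000], [31.0000, 24.0000]] (det J = 124.0000).
Solving J·Δ = −F gives Δ = (-0.5968, -0.6875).
Then the next iterate is (s, t)₁ = (2.4032, 0.8125).

(2.4032, 0.8125)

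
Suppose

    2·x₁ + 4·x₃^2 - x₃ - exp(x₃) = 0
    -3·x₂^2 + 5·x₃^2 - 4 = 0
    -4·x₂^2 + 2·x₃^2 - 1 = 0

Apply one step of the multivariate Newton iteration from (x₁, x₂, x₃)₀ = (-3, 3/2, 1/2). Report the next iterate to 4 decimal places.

(0.1159, 0.8214, 1.1786)

At (-3, 3/2, 1/2): F = (-7.148721, -9.5000, -9.5000).
Jacobian J = [[2, 0, 8·x₃ - exp(x₃) - 1], [0, -6·x₂, 10·x₃], [0, -8·x₂, 4·x₃]].
At the point, J = [[2.0000, 0.0000, 1.351279], [0.0000, -9.0000, 5.0000], [0.0000, -12.0000, 2.0000]] (det J = 84.0000).
Solving J·Δ = −F gives Δ = (3.1159, -0.6786, 0.6786).
Then the next iterate is (x₁, x₂, x₃)₁ = (0.1159, 0.8214, 1.1786).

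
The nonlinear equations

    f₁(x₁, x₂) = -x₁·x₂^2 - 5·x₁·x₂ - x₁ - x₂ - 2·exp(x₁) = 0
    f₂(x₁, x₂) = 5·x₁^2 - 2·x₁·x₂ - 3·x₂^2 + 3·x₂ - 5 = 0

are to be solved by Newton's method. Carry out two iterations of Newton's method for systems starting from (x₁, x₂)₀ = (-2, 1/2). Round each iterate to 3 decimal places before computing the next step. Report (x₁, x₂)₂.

(-1.024, -0.019)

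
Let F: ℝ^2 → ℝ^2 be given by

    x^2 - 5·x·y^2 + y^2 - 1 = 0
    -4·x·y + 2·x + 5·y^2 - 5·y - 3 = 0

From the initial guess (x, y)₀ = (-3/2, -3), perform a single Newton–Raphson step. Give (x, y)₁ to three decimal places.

At (-3/2, -3): F = (77.750, 36.000).
Jacobian J = [[2·x - 5·y^2, -10·x·y + 2·y], [-4·y + 2, -4·x + 10·y - 5]].
At the point, J = [[-48.000, -51.000], [14.000, -29.000]] (det J = 2106.000).
Solving J·Δ = −F gives Δ = (0.199, 1.337).
Then the next iterate is (x, y)₁ = (-1.301, -1.663).

(-1.301, -1.663)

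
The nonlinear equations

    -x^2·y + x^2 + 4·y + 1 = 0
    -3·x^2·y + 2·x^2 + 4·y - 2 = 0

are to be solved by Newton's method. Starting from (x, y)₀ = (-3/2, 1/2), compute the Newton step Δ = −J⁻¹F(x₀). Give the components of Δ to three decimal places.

(1.972, -0.667)

At (-3/2, 1/2): F = (4.125, 1.125).
Jacobian J = [[-2·x·y + 2·x, -x^2 + 4], [-6·x·y + 4·x, -3·x^2 + 4]].
At the point, J = [[-1.500, 1.750], [-1.500, -2.750]] (det J = 6.750).
Solving J·Δ = −F gives Δ = (1.972, -0.667).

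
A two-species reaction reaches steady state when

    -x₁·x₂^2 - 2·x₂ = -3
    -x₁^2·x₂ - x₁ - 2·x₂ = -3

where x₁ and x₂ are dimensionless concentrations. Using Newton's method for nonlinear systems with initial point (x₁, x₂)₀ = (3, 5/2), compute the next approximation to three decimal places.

At (3, 5/2): F = (-20.750, -27.500).
Jacobian J = [[-x₂^2, -2·x₁·x₂ - 2], [-2·x₁·x₂ - 1, -x₁^2 - 2]].
At the point, J = [[-6.250, -17.000], [-16.000, -11.000]] (det J = -203.250).
Solving J·Δ = −F gives Δ = (-1.177, -0.788).
Then the next iterate is (x₁, x₂)₁ = (1.823, 1.712).

(1.823, 1.712)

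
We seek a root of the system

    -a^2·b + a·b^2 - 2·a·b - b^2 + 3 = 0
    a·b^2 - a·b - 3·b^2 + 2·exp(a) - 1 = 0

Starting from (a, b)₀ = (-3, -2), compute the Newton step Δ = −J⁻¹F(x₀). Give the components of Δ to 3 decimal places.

At (-3, -2): F = (-7.000, -30.90043).
Jacobian J = [[-2·a·b + b^2 - 2·b, -a^2 + 2·a·b - 2·a - 2·b], [b^2 - b + 2·exp(a), 2·a·b - a - 6·b]].
At the point, J = [[-4.000, 13.000], [6.09957, 27.000]] (det J = -187.29446).
Solving J·Δ = −F gives Δ = (1.136, 0.888).

(1.136, 0.888)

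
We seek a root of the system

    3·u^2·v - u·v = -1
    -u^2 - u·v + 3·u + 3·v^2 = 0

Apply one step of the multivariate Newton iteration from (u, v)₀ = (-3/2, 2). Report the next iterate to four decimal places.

(-0.9449, 1.2244)

At (-3/2, 2): F = (17.5000, 8.2500).
Jacobian J = [[6·u·v - v, 3·u^2 - u], [-2·u - v + 3, -u + 6·v]].
At the point, J = [[-20.0000, 8.2500], [4.0000, 13.5000]] (det J = -303.0000).
Solving J·Δ = −F gives Δ = (0.5551, -0.7756).
Then the next iterate is (u, v)₁ = (-0.9449, 1.2244).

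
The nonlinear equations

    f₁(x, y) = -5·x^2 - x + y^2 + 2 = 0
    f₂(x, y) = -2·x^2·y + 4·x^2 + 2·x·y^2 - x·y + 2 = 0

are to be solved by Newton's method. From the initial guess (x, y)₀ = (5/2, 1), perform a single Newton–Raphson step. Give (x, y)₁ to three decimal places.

(1.391, 1.961)

At (5/2, 1): F = (-30.750, 17.000).
Jacobian J = [[-10·x - 1, 2·y], [-4·x·y + 8·x + 2·y^2 - y, -2·x^2 + 4·x·y - x]].
At the point, J = [[-26.000, 2.000], [11.000, -5.000]] (det J = 108.000).
Solving J·Δ = −F gives Δ = (-1.109, 0.961).
Then the next iterate is (x, y)₁ = (1.391, 1.961).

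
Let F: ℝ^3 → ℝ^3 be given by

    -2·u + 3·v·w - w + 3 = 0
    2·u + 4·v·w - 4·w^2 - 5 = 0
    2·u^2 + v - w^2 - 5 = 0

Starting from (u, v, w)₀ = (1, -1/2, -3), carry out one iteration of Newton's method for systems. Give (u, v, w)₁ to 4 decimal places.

(1.5660, -0.1385, -1.3543)

At (1, -1/2, -3): F = (8.5000, -33.0000, -12.5000).
Jacobian J = [[-2, 3·w, 3·v - 1], [2, 4·w, 4·v - 8·w], [4·u, 1, -2·w]].
At the point, J = [[-2.0000, -9.0000, -2.5000], [2.0000, -12.0000, 22.0000], [4.0000, 1.0000, 6.0000]] (det J = -621.0000).
Solving J·Δ = −F gives Δ = (0.5660, 0.3615, 1.6457).
Then the next iterate is (u, v, w)₁ = (1.5660, -0.1385, -1.3543).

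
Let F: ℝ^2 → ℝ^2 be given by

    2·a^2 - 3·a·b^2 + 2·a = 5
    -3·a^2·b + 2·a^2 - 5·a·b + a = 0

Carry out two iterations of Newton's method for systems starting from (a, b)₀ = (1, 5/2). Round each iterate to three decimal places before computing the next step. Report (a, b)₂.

(0.657, 0.153)

At (1, 5/2): F = (-19.750, -17.000).
Jacobian J = [[4·a - 3·b^2 + 2, -6·a·b], [-6·a·b + 4·a - 5·b + 1, -3·a^2 - 5·a]].
At the point, J = [[-12.750, -15.000], [-22.500, -8.000]] (det J = -235.500).
Solving J·Δ = −F gives Δ = (-0.412, -0.967).
Then the next iterate is (a, b)₁ = (0.588, 1.533).
Round to (0.588, 1.533) and repeat: F = (-7.27807, -4.81761), J = [[-2.69827, -5.40842], [-9.72142, -3.97723]].
Δ = (0.069, -1.380), so (a, b)₂ = (0.657, 0.153).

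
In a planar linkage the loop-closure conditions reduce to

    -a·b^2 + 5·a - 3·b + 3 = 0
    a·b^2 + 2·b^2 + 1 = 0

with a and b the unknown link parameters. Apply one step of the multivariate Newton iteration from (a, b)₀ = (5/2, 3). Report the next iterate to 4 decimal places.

(-3.3333, 3.4074)

At (5/2, 3): F = (-16.0000, 41.5000).
Jacobian J = [[-b^2 + 5, -2·a·b - 3], [b^2, 2·a·b + 4·b]].
At the point, J = [[-4.0000, -18.0000], [9.0000, 27.0000]] (det J = 54.0000).
Solving J·Δ = −F gives Δ = (-5.8333, 0.4074).
Then the next iterate is (a, b)₁ = (-3.3333, 3.4074).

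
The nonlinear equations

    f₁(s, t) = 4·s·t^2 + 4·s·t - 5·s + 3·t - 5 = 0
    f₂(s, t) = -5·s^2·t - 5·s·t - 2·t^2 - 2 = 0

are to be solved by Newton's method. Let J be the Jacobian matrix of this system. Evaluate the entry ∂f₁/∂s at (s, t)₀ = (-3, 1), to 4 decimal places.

3.0000

∂f₁/∂s = 4·t^2 + 4·t - 5.
At (-3, 1) this is 3.0000.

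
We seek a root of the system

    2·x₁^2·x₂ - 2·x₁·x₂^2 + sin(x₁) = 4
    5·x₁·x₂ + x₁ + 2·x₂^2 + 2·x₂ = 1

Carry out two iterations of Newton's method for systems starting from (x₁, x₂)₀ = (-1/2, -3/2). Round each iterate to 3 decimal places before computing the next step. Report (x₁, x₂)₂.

At (-1/2, -3/2): F = (-2.97943, 3.750).
Jacobian J = [[4·x₁·x₂ - 2·x₂^2 + cos(x₁), 2·x₁^2 - 4·x₁·x₂], [5·x₂ + 1, 5·x₁ + 4·x₂ + 2]].
At the point, J = [[-0.62242, -2.500], [-6.500, -6.500]] (det J = -12.20429).
Solving J·Δ = −F gives Δ = (2.355, -1.778).
Then the next iterate is (x₁, x₂)₁ = (1.855, -3.278).
Round to (1.855, -3.278) and repeat: F = (-65.46448, -14.61388), J = [[-46.09372, 31.20481], [-15.390, -1.837]].
Δ = (-1.020, 0.591), so (x₁, x₂)₂ = (0.835, -2.687).

(0.835, -2.687)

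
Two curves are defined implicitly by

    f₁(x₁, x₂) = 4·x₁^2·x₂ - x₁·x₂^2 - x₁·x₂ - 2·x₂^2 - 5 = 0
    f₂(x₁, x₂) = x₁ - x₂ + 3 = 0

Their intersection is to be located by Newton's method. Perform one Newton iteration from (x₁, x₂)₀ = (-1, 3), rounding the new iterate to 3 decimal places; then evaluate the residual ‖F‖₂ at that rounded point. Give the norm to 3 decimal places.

0.151

At (-1, 3): F = (1.000, -1.000).
Jacobian J = [[8·x₁·x₂ - x₂^2 - x₂, 4·x₁^2 - 2·x₁·x₂ - x₁ - 4·x₂], [1, -1]].
At the point, J = [[-36.000, -1.000], [1.000, -1.000]] (det J = 37.000).
Solving J·Δ = −F gives Δ = (0.054, -0.946).
Then the next iterate is (x₁, x₂)₁ = (-0.946, 2.054).
Re-evaluating at (-0.946, 2.054): F = (-0.15102, 0.000), so ‖F‖₂ = 0.151.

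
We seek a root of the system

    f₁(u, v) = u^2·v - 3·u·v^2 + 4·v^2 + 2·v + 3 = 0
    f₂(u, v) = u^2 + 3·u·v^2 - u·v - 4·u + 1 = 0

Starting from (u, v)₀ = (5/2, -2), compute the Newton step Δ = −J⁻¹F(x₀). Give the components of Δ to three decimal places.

(-0.462, 0.779)

At (5/2, -2): F = (-27.500, 32.250).
Jacobian J = [[2·u·v - 3·v^2, u^2 - 6·u·v + 8·v + 2], [2·u + 3·v^2 - v - 4, 6·u·v - u]].
At the point, J = [[-22.000, 22.250], [15.000, -32.500]] (det J = 381.250).
Solving J·Δ = −F gives Δ = (-0.462, 0.779).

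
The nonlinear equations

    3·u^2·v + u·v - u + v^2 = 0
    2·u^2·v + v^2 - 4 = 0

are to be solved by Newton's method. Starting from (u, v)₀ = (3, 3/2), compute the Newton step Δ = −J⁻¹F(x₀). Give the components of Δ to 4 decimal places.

At (3, 3/2): F = (44.2500, 25.2500).
Jacobian J = [[6·u·v + v - 1, 3·u^2 + u + 2·v], [4·u·v, 2·u^2 + 2·v]].
At the point, J = [[27.5000, 33.0000], [18.0000, 21.0000]] (det J = -16.5000).
Solving J·Δ = −F gives Δ = (5.8182, -6.1894).

(5.8182, -6.1894)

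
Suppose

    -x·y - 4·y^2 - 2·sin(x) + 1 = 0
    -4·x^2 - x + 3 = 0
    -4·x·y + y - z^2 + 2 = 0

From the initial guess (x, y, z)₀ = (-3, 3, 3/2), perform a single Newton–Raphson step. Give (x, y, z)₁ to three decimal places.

(-1.696, 1.712, 3.618)

At (-3, 3, 3/2): F = (-25.71776, -30.000, 38.750).
Jacobian J = [[-y - 2·cos(x), -x - 8·y, 0], [-8·x - 1, 0, 0], [-4·y, -4·x + 1, -2·z]].
At the point, J = [[-1.02002, -21.000, 0.000], [23.000, 0.000, 0.000], [-12.000, 13.000, -3.000]] (det J = -1449.000).
Solving J·Δ = −F gives Δ = (1.304, -1.288, 2.118).
Then the next iterate is (x, y, z)₁ = (-1.696, 1.712, 3.618).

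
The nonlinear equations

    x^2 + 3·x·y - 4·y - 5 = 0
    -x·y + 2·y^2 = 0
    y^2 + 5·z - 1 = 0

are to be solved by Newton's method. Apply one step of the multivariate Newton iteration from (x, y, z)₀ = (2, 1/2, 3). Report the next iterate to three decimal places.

At (2, 1/2, 3): F = (0.000, -0.500, 14.250).
Jacobian J = [[2·x + 3·y, 3·x - 4, 0], [-y, -x + 4·y, 0], [0, 2·y, 5]].
At the point, J = [[5.500, 2.000, 0.000], [-0.500, 0.000, 0.000], [0.000, 1.000, 5.000]] (det J = 5.000).
Solving J·Δ = −F gives Δ = (-1.000, 2.750, -3.400).
Then the next iterate is (x, y, z)₁ = (1.000, 3.250, -0.400).

(1.000, 3.250, -0.400)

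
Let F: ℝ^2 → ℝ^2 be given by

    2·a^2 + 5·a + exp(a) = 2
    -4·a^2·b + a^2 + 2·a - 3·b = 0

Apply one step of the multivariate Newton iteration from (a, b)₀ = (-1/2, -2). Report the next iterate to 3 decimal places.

(0.441, -1.834)

At (-1/2, -2): F = (-3.39347, 7.250).
Jacobian J = [[4·a + exp(a) + 5, 0], [-8·a·b + 2·a + 2, -4·a^2 - 3]].
At the point, J = [[3.60653, 0.000], [-7.000, -4.000]] (det J = -14.42612).
Solving J·Δ = −F gives Δ = (0.941, 0.166).
Then the next iterate is (a, b)₁ = (0.441, -1.834).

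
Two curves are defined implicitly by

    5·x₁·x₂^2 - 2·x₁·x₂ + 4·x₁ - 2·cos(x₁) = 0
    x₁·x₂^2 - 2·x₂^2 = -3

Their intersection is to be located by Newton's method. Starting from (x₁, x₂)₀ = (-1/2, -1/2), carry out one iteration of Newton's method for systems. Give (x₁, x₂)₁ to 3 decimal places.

At (-1/2, -1/2): F = (-4.88017, 2.375).
Jacobian J = [[5·x₂^2 - 2·x₂ + 2·sin(x₁) + 4, 10·x₁·x₂ - 2·x₁], [x₂^2, 2·x₁·x₂ - 4·x₂]].
At the point, J = [[5.29115, 3.500], [0.250, 2.500]] (det J = 12.35287).
Solving J·Δ = −F gives Δ = (1.661, -1.116).
Then the next iterate is (x₁, x₂)₁ = (1.161, -1.616).

(1.161, -1.616)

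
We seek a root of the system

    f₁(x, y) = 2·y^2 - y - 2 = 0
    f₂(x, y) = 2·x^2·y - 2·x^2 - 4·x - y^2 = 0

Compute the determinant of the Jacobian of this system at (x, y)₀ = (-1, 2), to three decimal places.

J = [[0, 4·y - 1], [4·x·y - 4·x - 4, 2·x^2 - 2·y]].
At the point, J = [[0.000, 7.000], [-8.000, -2.000]].
det J = 56.000.

56.000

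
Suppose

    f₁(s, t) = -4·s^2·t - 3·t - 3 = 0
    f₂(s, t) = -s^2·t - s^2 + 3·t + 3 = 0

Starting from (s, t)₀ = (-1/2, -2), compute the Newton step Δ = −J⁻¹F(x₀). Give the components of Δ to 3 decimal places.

At (-1/2, -2): F = (5.000, -2.750).
Jacobian J = [[-8·s·t, -4·s^2 - 3], [-2·s·t - 2·s, -s^2 + 3]].
At the point, J = [[-8.000, -4.000], [-1.000, 2.750]] (det J = -26.000).
Solving J·Δ = −F gives Δ = (0.106, 1.038).

(0.106, 1.038)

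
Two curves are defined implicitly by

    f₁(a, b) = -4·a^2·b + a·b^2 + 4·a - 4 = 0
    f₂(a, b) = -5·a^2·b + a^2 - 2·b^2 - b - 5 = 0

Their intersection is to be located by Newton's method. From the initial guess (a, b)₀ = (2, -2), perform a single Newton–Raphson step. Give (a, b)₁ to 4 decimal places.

(1.5896, -0.8507)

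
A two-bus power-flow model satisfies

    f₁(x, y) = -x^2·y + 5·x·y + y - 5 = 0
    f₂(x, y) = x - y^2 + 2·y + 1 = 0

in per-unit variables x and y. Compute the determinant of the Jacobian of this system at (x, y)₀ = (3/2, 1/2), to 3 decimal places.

J = [[-2·x·y + 5·y, -x^2 + 5·x + 1], [1, -2·y + 2]].
At the point, J = [[1.000, 6.250], [1.000, 1.000]].
det J = -5.250.

-5.250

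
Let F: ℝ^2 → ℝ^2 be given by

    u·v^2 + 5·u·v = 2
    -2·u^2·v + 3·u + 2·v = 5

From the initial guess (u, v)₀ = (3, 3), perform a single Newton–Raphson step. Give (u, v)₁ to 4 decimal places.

(2.5291, 1.2213)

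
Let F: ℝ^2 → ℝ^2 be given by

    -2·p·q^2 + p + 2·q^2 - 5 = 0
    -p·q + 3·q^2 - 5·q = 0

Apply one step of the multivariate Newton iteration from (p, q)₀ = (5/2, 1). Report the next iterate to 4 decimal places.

At (5/2, 1): F = (-5.5000, -4.5000).
Jacobian J = [[-2·q^2 + 1, -4·p·q + 4·q], [-q, -p + 6·q - 5]].
At the point, J = [[-1.0000, -6.0000], [-1.0000, -1.5000]] (det J = -4.5000).
Solving J·Δ = −F gives Δ = (-4.1667, -0.2222).
Then the next iterate is (p, q)₁ = (-1.6667, 0.7778).

(-1.6667, 0.7778)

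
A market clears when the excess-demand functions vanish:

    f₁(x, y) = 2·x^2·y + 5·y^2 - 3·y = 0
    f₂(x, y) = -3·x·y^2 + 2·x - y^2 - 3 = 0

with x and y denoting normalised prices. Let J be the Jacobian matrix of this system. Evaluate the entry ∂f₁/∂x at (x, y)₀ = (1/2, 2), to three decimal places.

∂f₁/∂x = 4·x·y.
At (1/2, 2) this is 4.000.

4.000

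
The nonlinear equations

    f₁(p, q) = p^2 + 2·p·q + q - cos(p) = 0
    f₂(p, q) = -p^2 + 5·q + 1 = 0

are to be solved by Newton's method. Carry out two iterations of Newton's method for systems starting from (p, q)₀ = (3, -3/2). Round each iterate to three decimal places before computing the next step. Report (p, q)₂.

(0.831, -0.084)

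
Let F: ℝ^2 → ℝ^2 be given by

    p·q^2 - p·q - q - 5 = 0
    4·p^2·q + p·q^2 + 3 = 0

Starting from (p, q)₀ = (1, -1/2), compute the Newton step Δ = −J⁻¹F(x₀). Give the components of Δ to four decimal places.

(-0.8333, -1.4583)

At (1, -1/2): F = (-3.7500, 1.2500).
Jacobian J = [[q^2 - q, 2·p·q - p - 1], [8·p·q + q^2, 4·p^2 + 2·p·q]].
At the point, J = [[0.7500, -3.0000], [-3.7500, 3.0000]] (det J = -9.0000).
Solving J·Δ = −F gives Δ = (-0.8333, -1.4583).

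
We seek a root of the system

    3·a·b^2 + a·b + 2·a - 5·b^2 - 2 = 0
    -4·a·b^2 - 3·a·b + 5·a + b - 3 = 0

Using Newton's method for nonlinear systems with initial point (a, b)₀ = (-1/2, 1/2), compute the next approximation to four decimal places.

At (-1/2, 1/2): F = (-4.8750, -3.7500).
Jacobian J = [[3·b^2 + b + 2, 6·a·b + a - 10·b], [-4·b^2 - 3·b + 5, -8·a·b - 3·a + 1]].
At the point, J = [[3.2500, -7.0000], [2.5000, 4.5000]] (det J = 32.1250).
Solving J·Δ = −F gives Δ = (1.5000, 0.0000).
Then the next iterate is (a, b)₁ = (1.0000, 0.5000).

(1.0000, 0.5000)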